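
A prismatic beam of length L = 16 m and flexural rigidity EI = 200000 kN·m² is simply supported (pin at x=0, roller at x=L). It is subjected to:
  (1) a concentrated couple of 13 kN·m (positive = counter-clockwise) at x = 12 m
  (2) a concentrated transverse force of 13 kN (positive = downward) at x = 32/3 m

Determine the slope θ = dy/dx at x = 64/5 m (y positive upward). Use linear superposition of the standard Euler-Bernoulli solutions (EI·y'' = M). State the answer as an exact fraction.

θ(64/5) = 765661/810000000 rad

Load 1 — applied couple M₀=13 kN·m at a=12 m (b=L-a=4):
  θ_1 = (M₀x²/(2L)-M₀(x-a)+C₁)/EI  [x>a] with C₁=M₀(3b²-L²)/(6L)=-169/6 = (13·(64/5)²/(2·16)-13·((64/5)-12)+(-169/6))/200000 = 4199/30000000 rad
Load 2 — point force P=13 kN at a=32/3 m (b=L-a=16/3):
  θ_2 = -Pa(2L²-6Lx+3x²+a²)/(6LEI)  [x>a] = -13·(32/3)·(2·16²-6·16·(64/5)+3·(64/5)²+(32/3)²)/(6·16·200000) = 5096/6328125 rad
Superposition: θ = Σ θ_i = 765661/810000000 rad ≈ 0.000945 rad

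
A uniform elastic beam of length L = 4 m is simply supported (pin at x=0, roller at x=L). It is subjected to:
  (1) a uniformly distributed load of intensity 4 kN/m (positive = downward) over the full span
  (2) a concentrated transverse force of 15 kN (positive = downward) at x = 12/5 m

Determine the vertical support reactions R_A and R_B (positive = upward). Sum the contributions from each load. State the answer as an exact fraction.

R_A = 14 kN, R_B = 17 kN

Load 1 — uniform load w=4 kN/m over full span:
  R_A = wL/2 = 4·4/2 = 8 kN
  R_B = wL/2 = 4·4/2 = 8 kN
Load 2 — point force P=15 kN at a=12/5 m (b=L-a=8/5):
  R_A = Pb/L = 15·(8/5)/4 = 6 kN
  R_B = Pa/L = 15·(12/5)/4 = 9 kN
Superposition: R_A = 14 kN, R_B = 17 kN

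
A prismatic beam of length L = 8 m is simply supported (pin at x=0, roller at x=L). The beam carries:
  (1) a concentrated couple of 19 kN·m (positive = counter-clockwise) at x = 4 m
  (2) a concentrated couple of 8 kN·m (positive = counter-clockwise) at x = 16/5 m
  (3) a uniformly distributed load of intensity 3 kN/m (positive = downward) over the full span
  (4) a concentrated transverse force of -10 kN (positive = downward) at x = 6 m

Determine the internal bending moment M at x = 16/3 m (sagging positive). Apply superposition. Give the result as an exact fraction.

M(16/3) = -1 kN·m

Load 1 — applied couple M₀=19 kN·m at a=4 m (b=L-a=4):
  M_1 = M₀x/L - M₀  [x>a] = 19·(16/3)/8 - 19 = -19/3 kN·m
Load 2 — applied couple M₀=8 kN·m at a=16/5 m (b=L-a=24/5):
  M_2 = M₀x/L - M₀  [x>a] = 8·(16/3)/8 - 8 = -8/3 kN·m
Load 3 — uniform load w=3 kN/m over full span:
  M_3 = wx(L-x)/2 = 3·(16/3)·(8-(16/3))/2 = 64/3 kN·m
Load 4 — point force P=-10 kN at a=6 m (b=L-a=2):
  M_4 = Pbx/L  [x≤a] = (-10)·2·(16/3)/8 = -40/3 kN·m
Superposition: M = Σ M_i = -1 kN·m ≈ -1.000000 kN·m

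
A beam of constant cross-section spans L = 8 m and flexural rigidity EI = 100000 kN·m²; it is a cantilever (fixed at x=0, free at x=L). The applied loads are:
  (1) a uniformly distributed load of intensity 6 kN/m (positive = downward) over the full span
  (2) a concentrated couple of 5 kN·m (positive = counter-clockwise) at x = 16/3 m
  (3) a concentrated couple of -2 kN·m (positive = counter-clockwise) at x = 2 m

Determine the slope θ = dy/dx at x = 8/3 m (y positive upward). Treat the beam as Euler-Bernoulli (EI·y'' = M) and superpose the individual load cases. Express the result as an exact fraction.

Load 1 — uniform load w=6 kN/m over full span:
  θ_1 = -wx(x²-3Lx+3L²)/(6EI) = -6·(8/3)·((8/3)²-3·8·(8/3)+3·8²)/(6·100000) = -304/84375 rad
Load 2 — applied couple M₀=5 kN·m at a=16/3 m (b=L-a=8/3):
  θ_2 = M₀x/EI  [x≤a] = 5·(8/3)/100000 = 1/7500 rad
Load 3 — applied couple M₀=-2 kN·m at a=2 m (b=L-a=6):
  θ_3 = M₀a/EI  [x>a] = (-2)·2/100000 = -1/25000 rad
Superposition: θ = Σ θ_i = -2369/675000 rad ≈ -0.003510 rad

θ(8/3) = -2369/675000 rad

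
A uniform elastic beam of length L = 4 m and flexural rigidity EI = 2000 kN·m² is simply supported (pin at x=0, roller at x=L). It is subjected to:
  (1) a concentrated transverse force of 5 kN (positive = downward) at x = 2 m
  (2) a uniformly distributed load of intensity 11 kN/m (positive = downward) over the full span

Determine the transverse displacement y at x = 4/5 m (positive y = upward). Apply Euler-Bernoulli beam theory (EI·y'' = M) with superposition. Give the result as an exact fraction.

Load 1 — point force P=5 kN at a=2 m (b=L-a=2):
  y_1 = -Pbx(L²-b²-x²)/(6LEI)  [x≤a] = -5·2·(4/5)·(4²-2²-(4/5)²)/(6·4·2000) = -71/37500 m
Load 2 — uniform load w=11 kN/m over full span:
  y_2 = -wx(L³-2Lx²+x³)/(24EI) = -11·(4/5)·(4³-2·4·(4/5)²+(4/5)³)/(24·2000) = -2552/234375 m
Superposition: y = Σ y_i = -11983/937500 m ≈ -0.012782 m

y(4/5) = -11983/937500 m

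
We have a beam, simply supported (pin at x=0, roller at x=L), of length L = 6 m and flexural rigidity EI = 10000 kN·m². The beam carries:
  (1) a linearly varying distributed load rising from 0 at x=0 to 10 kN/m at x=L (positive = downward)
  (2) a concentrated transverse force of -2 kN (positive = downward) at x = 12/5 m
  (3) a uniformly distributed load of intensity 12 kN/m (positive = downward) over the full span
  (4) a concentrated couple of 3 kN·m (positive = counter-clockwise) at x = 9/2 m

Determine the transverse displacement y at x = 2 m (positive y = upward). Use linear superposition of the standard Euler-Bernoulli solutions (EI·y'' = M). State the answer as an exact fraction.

y(2) = -2193331/90000000 m

Load 1 — triangular load w₀=10 kN/m (0→w₀ over full span):
  y_1 = -w₀x(7L⁴-10L²x²+3x⁴)/(360LEI) = -10·2·(7·6⁴-10·6²·2²+3·2⁴)/(360·6·10000) = -8/1125 m
Load 2 — point force P=-2 kN at a=12/5 m (b=L-a=18/5):
  y_2 = -Pbx(L²-b²-x²)/(6LEI)  [x≤a] = -(-2)·(18/5)·2·(6²-(18/5)²-2²)/(6·6·10000) = 119/156250 m
Load 3 — uniform load w=12 kN/m over full span:
  y_3 = -wx(L³-2Lx²+x³)/(24EI) = -12·2·(6³-2·6·2²+2³)/(24·10000) = -11/625 m
Load 4 — applied couple M₀=3 kN·m at a=9/2 m (b=L-a=3/2):
  y_4 = (M₀x³/(6L)+C₁x)/EI  [x≤a] with C₁=M₀(3b²-L²)/(6L)=-39/16 = (3·2³/(6·6)+(-39/16)·2)/10000 = -101/240000 m
Superposition: y = Σ y_i = -2193331/90000000 m ≈ -0.024370 m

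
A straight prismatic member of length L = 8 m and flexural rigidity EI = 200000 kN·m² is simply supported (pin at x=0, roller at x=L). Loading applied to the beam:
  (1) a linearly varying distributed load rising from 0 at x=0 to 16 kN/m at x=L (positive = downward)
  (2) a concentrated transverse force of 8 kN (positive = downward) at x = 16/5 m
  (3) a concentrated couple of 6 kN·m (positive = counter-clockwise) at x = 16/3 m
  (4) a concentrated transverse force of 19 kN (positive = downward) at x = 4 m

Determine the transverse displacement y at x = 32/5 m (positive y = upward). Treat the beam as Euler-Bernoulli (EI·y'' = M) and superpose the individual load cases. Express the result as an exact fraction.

y(32/5) = -209923/97656250 m

Load 1 — triangular load w₀=16 kN/m (0→w₀ over full span):
  y_1 = -w₀x(7L⁴-10L²x²+3x⁴)/(360LEI) = -16·(32/5)·(7·8⁴-10·8²·(32/5)²+3·(32/5)⁴)/(360·8·200000) = -65024/48828125 m
Load 2 — point force P=8 kN at a=16/5 m (b=L-a=24/5):
  y_2 = -Pa(L-x)(2Lx-a²-x²)/(6LEI)  [x>a] = -8·(16/5)·(8-(32/5))·(2·8·(32/5)-(16/5)²-(32/5)²)/(6·8·200000) = -256/1171875 m
Load 3 — applied couple M₀=6 kN·m at a=16/3 m (b=L-a=8/3):
  y_3 = (M₀x³/(6L)-M₀(x-a)²/2+C₁x)/EI  [x>a] with C₁=M₀(3b²-L²)/(6L)=-16/3 = (6·(32/5)³/(6·8)-6·((32/5)-(16/3))²/2+(-16/3)·(32/5))/200000 = -28/1171875 m
Load 4 — point force P=19 kN at a=4 m (b=L-a=4):
  y_4 = -Pa(L-x)(2Lx-a²-x²)/(6LEI)  [x>a] = -19·4·(8-(32/5))·(2·8·(32/5)-4²-(32/5)²)/(6·8·200000) = -1349/2343750 m
Superposition: y = Σ y_i = -209923/97656250 m ≈ -0.002150 m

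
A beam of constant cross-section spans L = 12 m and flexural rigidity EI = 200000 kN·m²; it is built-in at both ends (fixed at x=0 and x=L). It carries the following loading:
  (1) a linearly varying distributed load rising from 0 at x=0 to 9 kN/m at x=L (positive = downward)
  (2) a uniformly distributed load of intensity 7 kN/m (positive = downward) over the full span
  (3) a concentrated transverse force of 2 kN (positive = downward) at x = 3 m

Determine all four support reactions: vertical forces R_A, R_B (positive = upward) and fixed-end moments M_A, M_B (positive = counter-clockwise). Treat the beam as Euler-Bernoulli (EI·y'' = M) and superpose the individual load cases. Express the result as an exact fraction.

R_A = 4791/80 kN, M_A = 5223/40 kN·m, R_B = 6409/80 kN, M_B = -5997/40 kN·m

Load 1 — triangular load w₀=9 kN/m (0→w₀ over full span):
  R_A = 3w₀L/20 = 3·9·12/20 = 81/5 kN
  M_A = w₀L²/30 = 9·12²/30 = 216/5 kN·m
  R_B = 7w₀L/20 = 7·9·12/20 = 189/5 kN
  M_B = -w₀L²/20 = -9·12²/20 = -324/5 kN·m
Load 2 — uniform load w=7 kN/m over full span:
  R_A = wL/2 = 7·12/2 = 42 kN
  M_A = wL²/12 = 7·12²/12 = 84 kN·m
  R_B = wL/2 = 7·12/2 = 42 kN
  M_B = -wL²/12 = -7·12²/12 = -84 kN·m
Load 3 — point force P=2 kN at a=3 m (b=L-a=9):
  R_A = Pb²(3a+b)/L³ = 2·9²·(3·3+9)/12³ = 27/16 kN
  M_A = Pab²/L² = 2·3·9²/12² = 27/8 kN·m
  R_B = Pa²(a+3b)/L³ = 2·3²·(3+3·9)/12³ = 5/16 kN
  M_B = -Pa²b/L² = -2·3²·9/12² = -9/8 kN·m
Superposition: R_A = 4791/80 kN, M_A = 5223/40 kN·m, R_B = 6409/80 kN, M_B = -5997/40 kN·m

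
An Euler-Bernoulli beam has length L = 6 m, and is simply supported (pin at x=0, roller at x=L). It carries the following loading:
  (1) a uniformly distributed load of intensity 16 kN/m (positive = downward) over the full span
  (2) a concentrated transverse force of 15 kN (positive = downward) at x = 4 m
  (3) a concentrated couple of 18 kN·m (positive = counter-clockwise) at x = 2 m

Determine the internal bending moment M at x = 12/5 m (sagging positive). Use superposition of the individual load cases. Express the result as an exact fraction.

M(12/5) = 1758/25 kN·m

Load 1 — uniform load w=16 kN/m over full span:
  M_1 = wx(L-x)/2 = 16·(12/5)·(6-(12/5))/2 = 1728/25 kN·m
Load 2 — point force P=15 kN at a=4 m (b=L-a=2):
  M_2 = Pbx/L  [x≤a] = 15·2·(12/5)/6 = 12 kN·m
Load 3 — applied couple M₀=18 kN·m at a=2 m (b=L-a=4):
  M_3 = M₀x/L - M₀  [x>a] = 18·(12/5)/6 - 18 = -54/5 kN·m
Superposition: M = Σ M_i = 1758/25 kN·m ≈ 70.320000 kN·m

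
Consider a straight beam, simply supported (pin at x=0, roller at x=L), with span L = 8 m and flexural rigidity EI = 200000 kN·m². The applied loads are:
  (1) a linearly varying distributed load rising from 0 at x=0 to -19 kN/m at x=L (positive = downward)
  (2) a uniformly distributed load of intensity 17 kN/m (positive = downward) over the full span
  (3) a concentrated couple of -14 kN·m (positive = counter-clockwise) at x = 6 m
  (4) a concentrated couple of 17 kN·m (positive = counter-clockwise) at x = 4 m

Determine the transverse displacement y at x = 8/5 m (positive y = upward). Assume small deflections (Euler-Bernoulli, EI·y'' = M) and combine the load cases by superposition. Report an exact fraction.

y(8/5) = -2782843/2343750000 m

Load 1 — triangular load w₀=-19 kN/m (0→w₀ over full span):
  y_1 = -w₀x(7L⁴-10L²x²+3x⁴)/(360LEI) = -(-19)·(8/5)·(7·8⁴-10·8²·(8/5)²+3·(8/5)⁴)/(360·8·200000) = 209152/146484375 m
Load 2 — uniform load w=17 kN/m over full span:
  y_2 = -wx(L³-2Lx²+x³)/(24EI) = -17·(8/5)·(8³-2·8·(8/5)²+(8/5)³)/(24·200000) = -15776/5859375 m
Load 3 — applied couple M₀=-14 kN·m at a=6 m (b=L-a=2):
  y_3 = (M₀x³/(6L)+C₁x)/EI  [x≤a] with C₁=M₀(3b²-L²)/(6L)=91/6 = ((-14)·(8/5)³/(6·8)+(91/6)·(8/5))/200000 = 721/6250000 m
Load 4 — applied couple M₀=17 kN·m at a=4 m (b=L-a=4):
  y_4 = (M₀x³/(6L)+C₁x)/EI  [x≤a] with C₁=M₀(3b²-L²)/(6L)=-17/3 = (17·(8/5)³/(6·8)+(-17/3)·(8/5))/200000 = -119/3125000 m
Superposition: y = Σ y_i = -2782843/2343750000 m ≈ -0.001187 m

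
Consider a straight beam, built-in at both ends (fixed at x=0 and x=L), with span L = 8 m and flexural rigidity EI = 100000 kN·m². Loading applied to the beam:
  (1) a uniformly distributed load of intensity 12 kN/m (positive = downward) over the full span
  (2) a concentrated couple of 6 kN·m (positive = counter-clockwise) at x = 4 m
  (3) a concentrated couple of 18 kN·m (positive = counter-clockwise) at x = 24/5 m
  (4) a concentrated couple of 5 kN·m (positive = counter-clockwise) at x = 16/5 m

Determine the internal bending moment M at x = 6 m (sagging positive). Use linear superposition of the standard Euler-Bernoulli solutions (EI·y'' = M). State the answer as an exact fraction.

M(6) = 273/100 kN·m

Load 1 — uniform load w=12 kN/m over full span:
  M_1 = wLx/2 - wL²/12 - wx²/2 = 12·8·6/2 - 12·8²/12 - 12·6²/2 = 8 kN·m
Load 2 — applied couple M₀=6 kN·m at a=4 m (b=L-a=4):
  M_2 = R_Ax - M_A - M₀  [x>a] with R_A=9/8, M_A=3/2 = (9/8)·6 - (3/2) - 6 = -3/4 kN·m
Load 3 — applied couple M₀=18 kN·m at a=24/5 m (b=L-a=16/5):
  M_3 = R_Ax - M_A - M₀  [x>a] with R_A=81/25, M_A=144/25 = (81/25)·6 - (144/25) - 18 = -108/25 kN·m
Load 4 — applied couple M₀=5 kN·m at a=16/5 m (b=L-a=24/5):
  M_4 = R_Ax - M_A - M₀  [x>a] with R_A=9/10, M_A=3/5 = (9/10)·6 - (3/5) - 5 = -1/5 kN·m
Superposition: M = Σ M_i = 273/100 kN·m ≈ 2.730000 kN·m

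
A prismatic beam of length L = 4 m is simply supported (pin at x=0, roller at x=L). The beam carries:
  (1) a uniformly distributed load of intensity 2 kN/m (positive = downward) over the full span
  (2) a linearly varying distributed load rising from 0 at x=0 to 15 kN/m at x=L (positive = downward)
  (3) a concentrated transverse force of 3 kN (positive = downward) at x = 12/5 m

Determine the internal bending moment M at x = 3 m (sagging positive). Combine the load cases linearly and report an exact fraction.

M(3) = 717/40 kN·m

Load 1 — uniform load w=2 kN/m over full span:
  M_1 = wx(L-x)/2 = 2·3·(4-3)/2 = 3 kN·m
Load 2 — triangular load w₀=15 kN/m (0→w₀ over full span):
  M_2 = w₀Lx/6 - w₀x³/(6L) = 15·4·3/6 - 15·3³/(6·4) = 105/8 kN·m
Load 3 — point force P=3 kN at a=12/5 m (b=L-a=8/5):
  M_3 = Pa(L-x)/L  [x>a] = 3·(12/5)·(4-3)/4 = 9/5 kN·m
Superposition: M = Σ M_i = 717/40 kN·m ≈ 17.925000 kN·m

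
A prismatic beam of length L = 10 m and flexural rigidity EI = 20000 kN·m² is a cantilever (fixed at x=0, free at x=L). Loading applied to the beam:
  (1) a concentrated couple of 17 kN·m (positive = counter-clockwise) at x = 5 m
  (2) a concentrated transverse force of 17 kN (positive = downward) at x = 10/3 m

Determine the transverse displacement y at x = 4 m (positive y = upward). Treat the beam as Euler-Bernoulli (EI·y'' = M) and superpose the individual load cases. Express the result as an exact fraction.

Load 1 — applied couple M₀=17 kN·m at a=5 m (b=L-a=5):
  y_1 = M₀x²/(2EI)  [x≤a] = 17·4²/(2·20000) = 17/2500 m
Load 2 — point force P=17 kN at a=10/3 m (b=L-a=20/3):
  y_2 = -Pa²(3x-a)/(6EI)  [x>a] = -17·(10/3)²·(3·4-(10/3))/(6·20000) = -221/16200 m
Superposition: y = Σ y_i = -2771/405000 m ≈ -0.006842 m

y(4) = -2771/405000 m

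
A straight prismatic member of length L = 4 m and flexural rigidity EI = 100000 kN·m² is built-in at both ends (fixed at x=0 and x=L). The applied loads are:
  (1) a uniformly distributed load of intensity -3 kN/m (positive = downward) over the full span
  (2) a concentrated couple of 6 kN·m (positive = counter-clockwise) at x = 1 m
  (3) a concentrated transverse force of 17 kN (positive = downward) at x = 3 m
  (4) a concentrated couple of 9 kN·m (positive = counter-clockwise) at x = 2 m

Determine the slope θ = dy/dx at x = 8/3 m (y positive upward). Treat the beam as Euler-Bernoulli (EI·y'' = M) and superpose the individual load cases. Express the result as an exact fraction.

Load 1 — uniform load w=-3 kN/m over full span:
  θ_1 = -wx(L-x)(L-2x)/(12EI) = -(-3)·(8/3)·(4-(8/3))·(4-2·(8/3))/(12·100000) = -1/84375 rad
Load 2 — applied couple M₀=6 kN·m at a=1 m (b=L-a=3):
  θ_2 = (R_Ax²/2 - M_Ax - M₀(x-a))/EI  [x>a] with R_A=27/16, M_A=-9/8 = ((27/16)·(8/3)²/2 - (-9/8)·(8/3) - 6·((8/3)-1))/100000 = -1/100000 rad
Load 3 — point force P=17 kN at a=3 m (b=L-a=1):
  θ_3 = -Pb²x(2aL-(3a+b)x)/(2L³EI)  [x≤a] = -17·1²·(8/3)·(2·3·4-(3·3+1)·(8/3))/(2·4³·100000) = 17/1800000 rad
Load 4 — applied couple M₀=9 kN·m at a=2 m (b=L-a=2):
  θ_4 = (R_Ax²/2 - M_Ax - M₀(x-a))/EI  [x>a] with R_A=27/8, M_A=9/4 = ((27/8)·(8/3)²/2 - (9/4)·(8/3) - 9·((8/3)-2))/100000 = 0 rad
Superposition: θ = Σ θ_i = -67/5400000 rad ≈ -0.000012 rad

θ(8/3) = -67/5400000 rad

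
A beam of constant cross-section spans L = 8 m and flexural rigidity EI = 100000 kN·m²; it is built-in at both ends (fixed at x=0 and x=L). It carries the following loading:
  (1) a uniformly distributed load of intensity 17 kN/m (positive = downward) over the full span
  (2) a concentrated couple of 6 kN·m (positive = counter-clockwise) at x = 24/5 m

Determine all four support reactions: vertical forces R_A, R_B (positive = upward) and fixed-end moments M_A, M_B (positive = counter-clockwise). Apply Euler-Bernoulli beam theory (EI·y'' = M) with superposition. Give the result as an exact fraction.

R_A = 1727/25 kN, M_A = 6944/75 kN·m, R_B = 1673/25 kN, M_B = -6746/75 kN·m

Load 1 — uniform load w=17 kN/m over full span:
  R_A = wL/2 = 17·8/2 = 68 kN
  M_A = wL²/12 = 17·8²/12 = 272/3 kN·m
  R_B = wL/2 = 17·8/2 = 68 kN
  M_B = -wL²/12 = -17·8²/12 = -272/3 kN·m
Load 2 — applied couple M₀=6 kN·m at a=24/5 m (b=L-a=16/5):
  R_A = 6M₀ab/L³ = 6·6·(24/5)·(16/5)/8³ = 27/25 kN
  M_A = M₀b(2a-b)/L² = 6·(16/5)·(2·(24/5)-(16/5))/8² = 48/25 kN·m
  R_B = -6M₀ab/L³ = -6·6·(24/5)·(16/5)/8³ = -27/25 kN
  M_B = M₀a(2b-a)/L² = 6·(24/5)·(2·(16/5)-(24/5))/8² = 18/25 kN·m
Superposition: R_A = 1727/25 kN, M_A = 6944/75 kN·m, R_B = 1673/25 kN, M_B = -6746/75 kN·m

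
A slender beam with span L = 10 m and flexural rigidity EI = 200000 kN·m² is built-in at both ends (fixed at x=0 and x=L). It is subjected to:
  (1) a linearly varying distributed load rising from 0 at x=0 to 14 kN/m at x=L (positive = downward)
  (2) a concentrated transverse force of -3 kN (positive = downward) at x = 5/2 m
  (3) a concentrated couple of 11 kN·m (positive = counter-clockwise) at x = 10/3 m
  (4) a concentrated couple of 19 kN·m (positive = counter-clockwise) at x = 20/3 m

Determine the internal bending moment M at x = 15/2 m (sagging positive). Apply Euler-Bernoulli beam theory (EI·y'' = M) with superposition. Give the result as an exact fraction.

M(15/2) = 403/64 kN·m

Load 1 — triangular load w₀=14 kN/m (0→w₀ over full span):
  M_1 = 3w₀Lx/20 - w₀L²/30 - w₀x³/(6L) = 3·14·10·(15/2)/20 - 14·10²/30 - 14·(15/2)³/(6·10) = 595/48 kN·m
Load 2 — point force P=-3 kN at a=5/2 m (b=L-a=15/2):
  M_2 = Pa²(a+3b)(L-x)/L³ - Pa²b/L²  [x>a] = (-3)·(5/2)²·((5/2)+3·(15/2))·(10-(15/2))/10³ - (-3)·(5/2)²·(15/2)/10² = 15/64 kN·m
Load 3 — applied couple M₀=11 kN·m at a=10/3 m (b=L-a=20/3):
  M_3 = R_Ax - M_A - M₀  [x>a] with R_A=22/15, M_A=0 = (22/15)·(15/2) - 0 - 11 = 0 kN·m
Load 4 — applied couple M₀=19 kN·m at a=20/3 m (b=L-a=10/3):
  M_4 = R_Ax - M_A - M₀  [x>a] with R_A=38/15, M_A=19/3 = (38/15)·(15/2) - (19/3) - 19 = -19/3 kN·m
Superposition: M = Σ M_i = 403/64 kN·m ≈ 6.296875 kN·m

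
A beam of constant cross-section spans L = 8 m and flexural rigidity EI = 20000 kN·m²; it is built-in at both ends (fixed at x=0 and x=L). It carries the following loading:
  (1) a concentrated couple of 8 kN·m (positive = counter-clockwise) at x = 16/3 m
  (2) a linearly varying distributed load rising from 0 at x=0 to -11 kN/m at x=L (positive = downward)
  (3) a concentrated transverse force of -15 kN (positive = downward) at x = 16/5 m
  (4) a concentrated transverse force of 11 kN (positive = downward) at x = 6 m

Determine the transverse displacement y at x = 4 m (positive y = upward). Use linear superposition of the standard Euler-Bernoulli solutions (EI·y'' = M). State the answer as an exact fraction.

Load 1 — applied couple M₀=8 kN·m at a=16/3 m (b=L-a=8/3):
  y_1 = (R_Ax³/6 - M_Ax²/2)/EI  [x≤a] with R_A=4/3, M_A=8/3 = ((4/3)·4³/6 - (8/3)·4²/2)/20000 = -2/5625 m
Load 2 — triangular load w₀=-11 kN/m (0→w₀ over full span):
  y_2 = -w₀x²(L-x)²(x+2L)/(120LEI) = -(-11)·4²·(8-4)²·(4+2·8)/(120·8·20000) = 11/3750 m
Load 3 — point force P=-15 kN at a=16/5 m (b=L-a=24/5):
  y_3 = -Pa²(L-x)²(3bL-(3b+a)(L-x))/(6L³EI)  [x>a] = -(-15)·(16/5)²·(8-4)²·(3·(24/5)·8-(3·(24/5)+(16/5))·(8-4))/(6·8³·20000) = 28/15625 m
Load 4 — point force P=11 kN at a=6 m (b=L-a=2):
  y_4 = -Pb²x²(3aL-(3a+b)x)/(6L³EI)  [x≤a] = -11·2²·4²·(3·6·8-(3·6+2)·4)/(6·8³·20000) = -11/15000 m
Superposition: y = Σ y_i = 4091/1125000 m ≈ 0.003636 m

y(4) = 4091/1125000 m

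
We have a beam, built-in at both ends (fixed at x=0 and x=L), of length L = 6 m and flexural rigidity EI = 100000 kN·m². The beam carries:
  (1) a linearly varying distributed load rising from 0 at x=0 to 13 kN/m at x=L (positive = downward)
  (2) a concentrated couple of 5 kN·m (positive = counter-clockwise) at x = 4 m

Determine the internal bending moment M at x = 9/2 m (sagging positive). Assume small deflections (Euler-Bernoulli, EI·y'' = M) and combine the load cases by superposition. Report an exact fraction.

Load 1 — triangular load w₀=13 kN/m (0→w₀ over full span):
  M_1 = 3w₀Lx/20 - w₀L²/30 - w₀x³/(6L) = 3·13·6·(9/2)/20 - 13·6²/30 - 13·(9/2)³/(6·6) = 663/160 kN·m
Load 2 — applied couple M₀=5 kN·m at a=4 m (b=L-a=2):
  M_2 = R_Ax - M_A - M₀  [x>a] with R_A=10/9, M_A=5/3 = (10/9)·(9/2) - (5/3) - 5 = -5/3 kN·m
Superposition: M = Σ M_i = 1189/480 kN·m ≈ 2.477083 kN·m

M(9/2) = 1189/480 kN·m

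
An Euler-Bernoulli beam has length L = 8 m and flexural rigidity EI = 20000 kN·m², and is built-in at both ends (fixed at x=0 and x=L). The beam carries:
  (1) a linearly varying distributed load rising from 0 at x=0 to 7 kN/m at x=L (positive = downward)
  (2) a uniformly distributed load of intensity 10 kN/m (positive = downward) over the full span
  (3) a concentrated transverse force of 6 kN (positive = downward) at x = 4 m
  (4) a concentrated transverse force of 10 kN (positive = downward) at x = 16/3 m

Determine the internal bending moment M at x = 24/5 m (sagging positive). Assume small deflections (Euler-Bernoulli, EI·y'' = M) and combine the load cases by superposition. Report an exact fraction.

M(24/5) = 144598/3375 kN·m

Load 1 — triangular load w₀=7 kN/m (0→w₀ over full span):
  M_1 = 3w₀Lx/20 - w₀L²/30 - w₀x³/(6L) = 3·7·8·(24/5)/20 - 7·8²/30 - 7·(24/5)³/(6·8) = 3472/375 kN·m
Load 2 — uniform load w=10 kN/m over full span:
  M_2 = wLx/2 - wL²/12 - wx²/2 = 10·8·(24/5)/2 - 10·8²/12 - 10·(24/5)²/2 = 352/15 kN·m
Load 3 — point force P=6 kN at a=4 m (b=L-a=4):
  M_3 = Pa²(a+3b)(L-x)/L³ - Pa²b/L²  [x>a] = 6·4²·(4+3·4)·(8-(24/5))/8³ - 6·4²·4/8² = 18/5 kN·m
Load 4 — point force P=10 kN at a=16/3 m (b=L-a=8/3):
  M_4 = Pb²(3a+b)x/L³ - Pab²/L²  [x≤a] = 10·(8/3)²·(3·(16/3)+(8/3))·(24/5)/8³ - 10·(16/3)·(8/3)²/8² = 176/27 kN·m
Superposition: M = Σ M_i = 144598/3375 kN·m ≈ 42.843852 kN·m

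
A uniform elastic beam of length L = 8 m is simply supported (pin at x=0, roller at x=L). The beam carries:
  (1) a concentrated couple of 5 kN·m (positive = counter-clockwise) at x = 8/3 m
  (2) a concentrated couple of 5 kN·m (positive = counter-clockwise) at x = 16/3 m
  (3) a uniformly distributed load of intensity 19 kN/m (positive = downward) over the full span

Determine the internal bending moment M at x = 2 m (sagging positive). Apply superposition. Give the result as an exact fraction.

Load 1 — applied couple M₀=5 kN·m at a=8/3 m (b=L-a=16/3):
  M_1 = M₀x/L  [x≤a] = 5·2/8 = 5/4 kN·m
Load 2 — applied couple M₀=5 kN·m at a=16/3 m (b=L-a=8/3):
  M_2 = M₀x/L  [x≤a] = 5·2/8 = 5/4 kN·m
Load 3 — uniform load w=19 kN/m over full span:
  M_3 = wx(L-x)/2 = 19·2·(8-2)/2 = 114 kN·m
Superposition: M = Σ M_i = 233/2 kN·m ≈ 116.500000 kN·m

M(2) = 233/2 kN·m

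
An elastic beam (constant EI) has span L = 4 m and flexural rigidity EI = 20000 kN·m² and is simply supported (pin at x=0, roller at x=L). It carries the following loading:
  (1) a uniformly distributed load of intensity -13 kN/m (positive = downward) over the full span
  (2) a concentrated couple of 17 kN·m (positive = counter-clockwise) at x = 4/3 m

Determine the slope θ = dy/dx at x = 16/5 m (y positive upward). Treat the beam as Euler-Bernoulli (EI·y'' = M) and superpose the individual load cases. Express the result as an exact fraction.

θ(16/5) = -18929/11250000 rad

Load 1 — uniform load w=-13 kN/m over full span:
  θ_1 = -w(L³-6Lx²+4x³)/(24EI) = -(-13)·(4³-6·4·(16/5)²+4·(16/5)³)/(24·20000) = -429/312500 rad
Load 2 — applied couple M₀=17 kN·m at a=4/3 m (b=L-a=8/3):
  θ_2 = (M₀x²/(2L)-M₀(x-a)+C₁)/EI  [x>a] with C₁=M₀(3b²-L²)/(6L)=34/9 = (17·(16/5)²/(2·4)-17·((16/5)-(4/3))+(34/9))/20000 = -697/2250000 rad
Superposition: θ = Σ θ_i = -18929/11250000 rad ≈ -0.001683 rad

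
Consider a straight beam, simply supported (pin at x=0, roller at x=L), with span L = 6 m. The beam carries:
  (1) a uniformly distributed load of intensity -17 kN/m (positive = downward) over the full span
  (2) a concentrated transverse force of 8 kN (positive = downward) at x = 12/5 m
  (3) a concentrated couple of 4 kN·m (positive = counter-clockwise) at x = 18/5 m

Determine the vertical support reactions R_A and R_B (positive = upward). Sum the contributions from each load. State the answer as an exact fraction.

R_A = -683/15 kN, R_B = -727/15 kN

Load 1 — uniform load w=-17 kN/m over full span:
  R_A = wL/2 = (-17)·6/2 = -51 kN
  R_B = wL/2 = (-17)·6/2 = -51 kN
Load 2 — point force P=8 kN at a=12/5 m (b=L-a=18/5):
  R_A = Pb/L = 8·(18/5)/6 = 24/5 kN
  R_B = Pa/L = 8·(12/5)/6 = 16/5 kN
Load 3 — applied couple M₀=4 kN·m at a=18/5 m (b=L-a=12/5):
  R_A = M₀/L = 4/6 = 2/3 kN
  R_B = -M₀/L = -4/6 = -2/3 kN
Superposition: R_A = -683/15 kN, R_B = -727/15 kN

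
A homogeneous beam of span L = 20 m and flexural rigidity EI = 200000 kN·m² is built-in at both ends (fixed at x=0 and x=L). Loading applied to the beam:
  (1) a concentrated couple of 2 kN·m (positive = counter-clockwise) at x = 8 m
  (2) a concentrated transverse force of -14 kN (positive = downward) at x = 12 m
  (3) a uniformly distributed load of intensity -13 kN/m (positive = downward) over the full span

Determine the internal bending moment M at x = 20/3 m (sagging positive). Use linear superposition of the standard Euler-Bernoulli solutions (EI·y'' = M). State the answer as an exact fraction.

M(20/3) = -33682/225 kN·m

Load 1 — applied couple M₀=2 kN·m at a=8 m (b=L-a=12):
  M_1 = R_Ax - M_A  [x≤a] with R_A=18/125, M_A=6/25 = (18/125)·(20/3) - (6/25) = 18/25 kN·m
Load 2 — point force P=-14 kN at a=12 m (b=L-a=8):
  M_2 = Pb²(3a+b)x/L³ - Pab²/L²  [x≤a] = (-14)·8²·(3·12+8)·(20/3)/20³ - (-14)·12·8²/20² = -448/75 kN·m
Load 3 — uniform load w=-13 kN/m over full span:
  M_3 = wLx/2 - wL²/12 - wx²/2 = (-13)·20·(20/3)/2 - (-13)·20²/12 - (-13)·(20/3)²/2 = -1300/9 kN·m
Superposition: M = Σ M_i = -33682/225 kN·m ≈ -149.697778 kN·m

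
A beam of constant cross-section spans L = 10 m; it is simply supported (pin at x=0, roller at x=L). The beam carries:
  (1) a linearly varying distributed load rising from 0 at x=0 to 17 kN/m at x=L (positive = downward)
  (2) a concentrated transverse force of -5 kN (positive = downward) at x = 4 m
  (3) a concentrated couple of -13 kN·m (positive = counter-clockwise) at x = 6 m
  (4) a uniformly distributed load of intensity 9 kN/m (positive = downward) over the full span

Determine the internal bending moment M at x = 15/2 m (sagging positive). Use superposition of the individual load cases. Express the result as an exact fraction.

Load 1 — triangular load w₀=17 kN/m (0→w₀ over full span):
  M_1 = w₀Lx/6 - w₀x³/(6L) = 17·10·(15/2)/6 - 17·(15/2)³/(6·10) = 2975/32 kN·m
Load 2 — point force P=-5 kN at a=4 m (b=L-a=6):
  M_2 = Pa(L-x)/L  [x>a] = (-5)·4·(10-(15/2))/10 = -5 kN·m
Load 3 — applied couple M₀=-13 kN·m at a=6 m (b=L-a=4):
  M_3 = M₀x/L - M₀  [x>a] = (-13)·(15/2)/10 - (-13) = 13/4 kN·m
Load 4 — uniform load w=9 kN/m over full span:
  M_4 = wx(L-x)/2 = 9·(15/2)·(10-(15/2))/2 = 675/8 kN·m
Superposition: M = Σ M_i = 5619/32 kN·m ≈ 175.593750 kN·m

M(15/2) = 5619/32 kN·m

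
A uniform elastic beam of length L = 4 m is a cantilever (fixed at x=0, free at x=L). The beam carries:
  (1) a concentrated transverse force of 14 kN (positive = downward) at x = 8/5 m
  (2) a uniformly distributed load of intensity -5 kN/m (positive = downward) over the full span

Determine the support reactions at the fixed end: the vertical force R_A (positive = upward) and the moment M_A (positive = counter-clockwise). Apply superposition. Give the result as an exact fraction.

R_A = -6 kN, M_A = -88/5 kN·m

Load 1 — point force P=14 kN at a=8/5 m (b=L-a=12/5):
  R_A = P = 14 kN
  M_A = Pa = 14·(8/5) = 112/5 kN·m
Load 2 — uniform load w=-5 kN/m over full span:
  R_A = wL = (-5)·4 = -20 kN
  M_A = wL²/2 = (-5)·4²/2 = -40 kN·m
Superposition: R_A = -6 kN, M_A = -88/5 kN·m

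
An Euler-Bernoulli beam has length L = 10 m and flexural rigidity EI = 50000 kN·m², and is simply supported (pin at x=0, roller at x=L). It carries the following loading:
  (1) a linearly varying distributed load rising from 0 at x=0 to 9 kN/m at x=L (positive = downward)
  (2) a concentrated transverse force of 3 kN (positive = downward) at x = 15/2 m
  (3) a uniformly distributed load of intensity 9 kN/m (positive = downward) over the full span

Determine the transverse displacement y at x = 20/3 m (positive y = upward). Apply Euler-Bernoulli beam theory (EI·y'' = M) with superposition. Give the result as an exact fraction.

y(20/3) = -8213/259200 m

Load 1 — triangular load w₀=9 kN/m (0→w₀ over full span):
  y_1 = -w₀x(7L⁴-10L²x²+3x⁴)/(360LEI) = -9·(20/3)·(7·10⁴-10·10²·(20/3)²+3·(20/3)⁴)/(360·10·50000) = -17/1620 m
Load 2 — point force P=3 kN at a=15/2 m (b=L-a=5/2):
  y_2 = -Pbx(L²-b²-x²)/(6LEI)  [x≤a] = -3·(5/2)·(20/3)·(10²-(5/2)²-(20/3)²)/(6·10·50000) = -71/86400 m
Load 3 — uniform load w=9 kN/m over full span:
  y_3 = -wx(L³-2Lx²+x³)/(24EI) = -9·(20/3)·(10³-2·10·(20/3)²+(20/3)³)/(24·50000) = -11/540 m
Superposition: y = Σ y_i = -8213/259200 m ≈ -0.031686 m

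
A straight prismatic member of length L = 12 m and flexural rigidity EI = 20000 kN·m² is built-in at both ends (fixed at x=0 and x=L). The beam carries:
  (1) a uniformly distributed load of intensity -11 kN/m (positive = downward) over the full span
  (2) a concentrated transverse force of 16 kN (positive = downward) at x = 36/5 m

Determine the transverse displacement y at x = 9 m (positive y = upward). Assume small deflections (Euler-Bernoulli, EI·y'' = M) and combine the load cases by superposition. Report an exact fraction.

Load 1 — uniform load w=-11 kN/m over full span:
  y_1 = -wx²(L-x)²/(24EI) = -(-11)·9²·(12-9)²/(24·20000) = 2673/160000 m
Load 2 — point force P=16 kN at a=36/5 m (b=L-a=24/5):
  y_2 = -Pa²(L-x)²(3bL-(3b+a)(L-x))/(6L³EI)  [x>a] = -16·(36/5)²·(12-9)²·(3·(24/5)·12-(3·(24/5)+(36/5))·(12-9))/(6·12³·20000) = -243/62500 m
Superposition: y = Σ y_i = 51273/4000000 m ≈ 0.012818 m

y(9) = 51273/4000000 m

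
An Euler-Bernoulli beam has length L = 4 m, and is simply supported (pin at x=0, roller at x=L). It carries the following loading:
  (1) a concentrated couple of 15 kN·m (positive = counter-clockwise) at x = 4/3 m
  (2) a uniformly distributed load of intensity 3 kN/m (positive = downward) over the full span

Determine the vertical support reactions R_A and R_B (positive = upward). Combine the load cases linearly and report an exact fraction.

R_A = 39/4 kN, R_B = 9/4 kN

Load 1 — applied couple M₀=15 kN·m at a=4/3 m (b=L-a=8/3):
  R_A = M₀/L = 15/4 kN
  R_B = -M₀/L = -15/4 kN
Load 2 — uniform load w=3 kN/m over full span:
  R_A = wL/2 = 3·4/2 = 6 kN
  R_B = wL/2 = 3·4/2 = 6 kN
Superposition: R_A = 39/4 kN, R_B = 9/4 kN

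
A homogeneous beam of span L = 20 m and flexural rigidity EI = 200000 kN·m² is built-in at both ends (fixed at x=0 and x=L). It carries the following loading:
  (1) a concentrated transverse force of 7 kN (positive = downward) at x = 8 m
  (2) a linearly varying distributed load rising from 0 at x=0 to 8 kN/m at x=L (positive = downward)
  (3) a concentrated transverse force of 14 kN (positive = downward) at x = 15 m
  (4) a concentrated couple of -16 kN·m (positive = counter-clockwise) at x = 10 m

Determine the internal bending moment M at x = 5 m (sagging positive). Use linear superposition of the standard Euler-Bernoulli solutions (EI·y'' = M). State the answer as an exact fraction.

M(5) = 1333/400 kN·m

Load 1 — point force P=7 kN at a=8 m (b=L-a=12):
  M_1 = Pb²(3a+b)x/L³ - Pab²/L²  [x≤a] = 7·12²·(3·8+12)·5/20³ - 7·8·12²/20² = 63/25 kN·m
Load 2 — triangular load w₀=8 kN/m (0→w₀ over full span):
  M_2 = 3w₀Lx/20 - w₀L²/30 - w₀x³/(6L) = 3·8·20·5/20 - 8·20²/30 - 8·5³/(6·20) = 5 kN·m
Load 3 — point force P=14 kN at a=15 m (b=L-a=5):
  M_3 = Pb²(3a+b)x/L³ - Pab²/L²  [x≤a] = 14·5²·(3·15+5)·5/20³ - 14·15·5²/20² = -35/16 kN·m
Load 4 — applied couple M₀=-16 kN·m at a=10 m (b=L-a=10):
  M_4 = R_Ax - M_A  [x≤a] with R_A=-6/5, M_A=-4 = (-6/5)·5 - (-4) = -2 kN·m
Superposition: M = Σ M_i = 1333/400 kN·m ≈ 3.332500 kN·m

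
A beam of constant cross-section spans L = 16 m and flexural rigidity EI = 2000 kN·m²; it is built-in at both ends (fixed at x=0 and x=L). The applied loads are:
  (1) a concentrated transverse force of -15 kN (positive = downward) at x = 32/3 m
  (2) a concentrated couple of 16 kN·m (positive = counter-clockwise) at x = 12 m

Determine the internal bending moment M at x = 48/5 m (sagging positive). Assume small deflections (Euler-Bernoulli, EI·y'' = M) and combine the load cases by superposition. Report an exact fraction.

Load 1 — point force P=-15 kN at a=32/3 m (b=L-a=16/3):
  M_1 = Pb²(3a+b)x/L³ - Pab²/L²  [x≤a] = (-15)·(16/3)²·(3·(32/3)+(16/3))·(48/5)/16³ - (-15)·(32/3)·(16/3)²/16² = -176/9 kN·m
Load 2 — applied couple M₀=16 kN·m at a=12 m (b=L-a=4):
  M_2 = R_Ax - M_A  [x≤a] with R_A=9/8, M_A=5 = (9/8)·(48/5) - 5 = 29/5 kN·m
Superposition: M = Σ M_i = -619/45 kN·m ≈ -13.755556 kN·m

M(48/5) = -619/45 kN·m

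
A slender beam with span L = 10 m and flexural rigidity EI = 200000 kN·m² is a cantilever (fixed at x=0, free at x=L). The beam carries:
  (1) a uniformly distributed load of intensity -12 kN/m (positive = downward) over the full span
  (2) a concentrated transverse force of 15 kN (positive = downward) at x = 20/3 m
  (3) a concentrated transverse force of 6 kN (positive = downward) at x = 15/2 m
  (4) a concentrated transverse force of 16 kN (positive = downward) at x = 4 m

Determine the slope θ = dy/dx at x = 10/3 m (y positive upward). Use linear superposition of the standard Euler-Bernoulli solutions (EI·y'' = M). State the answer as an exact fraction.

θ(10/3) = 1237/270000 rad

Load 1 — uniform load w=-12 kN/m over full span:
  θ_1 = -wx(x²-3Lx+3L²)/(6EI) = -(-12)·(10/3)·((10/3)²-3·10·(10/3)+3·10²)/(6·200000) = 19/2700 rad
Load 2 — point force P=15 kN at a=20/3 m (b=L-a=10/3):
  θ_2 = -Px(2a-x)/(2EI)  [x≤a] = -15·(10/3)·(2·(20/3)-(10/3))/(2·200000) = -1/800 rad
Load 3 — point force P=6 kN at a=15/2 m (b=L-a=5/2):
  θ_3 = -Px(2a-x)/(2EI)  [x≤a] = -6·(10/3)·(2·(15/2)-(10/3))/(2·200000) = -7/12000 rad
Load 4 — point force P=16 kN at a=4 m (b=L-a=6):
  θ_4 = -Px(2a-x)/(2EI)  [x≤a] = -16·(10/3)·(2·4-(10/3))/(2·200000) = -7/11250 rad
Superposition: θ = Σ θ_i = 1237/270000 rad ≈ 0.004581 rad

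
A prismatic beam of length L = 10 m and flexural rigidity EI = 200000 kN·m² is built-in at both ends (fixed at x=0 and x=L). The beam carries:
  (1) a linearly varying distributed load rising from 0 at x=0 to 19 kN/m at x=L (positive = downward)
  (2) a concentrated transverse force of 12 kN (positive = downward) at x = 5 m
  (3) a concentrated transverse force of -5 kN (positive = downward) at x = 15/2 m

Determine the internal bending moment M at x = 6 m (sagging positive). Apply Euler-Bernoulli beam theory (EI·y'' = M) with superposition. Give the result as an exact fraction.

M(6) = 22043/480 kN·m

Load 1 — triangular load w₀=19 kN/m (0→w₀ over full span):
  M_1 = 3w₀Lx/20 - w₀L²/30 - w₀x³/(6L) = 3·19·10·6/20 - 19·10²/30 - 19·6³/(6·10) = 589/15 kN·m
Load 2 — point force P=12 kN at a=5 m (b=L-a=5):
  M_2 = Pa²(a+3b)(L-x)/L³ - Pa²b/L²  [x>a] = 12·5²·(5+3·5)·(10-6)/10³ - 12·5²·5/10² = 9 kN·m
Load 3 — point force P=-5 kN at a=15/2 m (b=L-a=5/2):
  M_3 = Pb²(3a+b)x/L³ - Pab²/L²  [x≤a] = (-5)·(5/2)²·(3·(15/2)+(5/2))·6/10³ - (-5)·(15/2)·(5/2)²/10² = -75/32 kN·m
Superposition: M = Σ M_i = 22043/480 kN·m ≈ 45.922917 kN·m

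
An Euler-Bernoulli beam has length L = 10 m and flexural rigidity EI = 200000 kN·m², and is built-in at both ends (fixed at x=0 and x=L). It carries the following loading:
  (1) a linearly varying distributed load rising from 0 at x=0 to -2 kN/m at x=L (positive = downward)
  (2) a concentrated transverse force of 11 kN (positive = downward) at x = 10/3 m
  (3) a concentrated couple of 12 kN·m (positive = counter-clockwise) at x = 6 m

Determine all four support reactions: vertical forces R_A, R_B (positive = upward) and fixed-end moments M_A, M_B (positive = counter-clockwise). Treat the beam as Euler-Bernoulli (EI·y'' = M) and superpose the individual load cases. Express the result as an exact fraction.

Load 1 — triangular load w₀=-2 kN/m (0→w₀ over full span):
  R_A = 3w₀L/20 = 3·(-2)·10/20 = -3 kN
  M_A = w₀L²/30 = (-2)·10²/30 = -20/3 kN·m
  R_B = 7w₀L/20 = 7·(-2)·10/20 = -7 kN
  M_B = -w₀L²/20 = -(-2)·10²/20 = 10 kN·m
Load 2 — point force P=11 kN at a=10/3 m (b=L-a=20/3):
  R_A = Pb²(3a+b)/L³ = 11·(20/3)²·(3·(10/3)+(20/3))/10³ = 220/27 kN
  M_A = Pab²/L² = 11·(10/3)·(20/3)²/10² = 440/27 kN·m
  R_B = Pa²(a+3b)/L³ = 11·(10/3)²·((10/3)+3·(20/3))/10³ = 77/27 kN
  M_B = -Pa²b/L² = -11·(10/3)²·(20/3)/10² = -220/27 kN·m
Load 3 — applied couple M₀=12 kN·m at a=6 m (b=L-a=4):
  R_A = 6M₀ab/L³ = 6·12·6·4/10³ = 216/125 kN
  M_A = M₀b(2a-b)/L² = 12·4·(2·6-4)/10² = 96/25 kN·m
  R_B = -6M₀ab/L³ = -6·12·6·4/10³ = -216/125 kN
  M_B = M₀a(2b-a)/L² = 12·6·(2·4-6)/10² = 36/25 kN·m
Superposition: R_A = 23207/3375 kN, M_A = 9092/675 kN·m, R_B = -19832/3375 kN, M_B = 2222/675 kN·m

R_A = 23207/3375 kN, M_A = 9092/675 kN·m, R_B = -19832/3375 kN, M_B = 2222/675 kN·m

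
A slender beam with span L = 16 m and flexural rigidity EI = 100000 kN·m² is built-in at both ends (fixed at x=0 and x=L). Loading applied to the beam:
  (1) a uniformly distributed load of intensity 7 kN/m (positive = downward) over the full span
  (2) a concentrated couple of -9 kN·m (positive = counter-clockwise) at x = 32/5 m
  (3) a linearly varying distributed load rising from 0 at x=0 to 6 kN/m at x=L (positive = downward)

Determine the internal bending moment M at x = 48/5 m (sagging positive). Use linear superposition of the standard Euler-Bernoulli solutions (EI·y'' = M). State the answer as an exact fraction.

M(48/5) = 37408/375 kN·m

Load 1 — uniform load w=7 kN/m over full span:
  M_1 = wLx/2 - wL²/12 - wx²/2 = 7·16·(48/5)/2 - 7·16²/12 - 7·(48/5)²/2 = 4928/75 kN·m
Load 2 — applied couple M₀=-9 kN·m at a=32/5 m (b=L-a=48/5):
  M_2 = R_Ax - M_A - M₀  [x>a] with R_A=-81/100, M_A=-27/25 = (-81/100)·(48/5) - (-27/25) - (-9) = 288/125 kN·m
Load 3 — triangular load w₀=6 kN/m (0→w₀ over full span):
  M_3 = 3w₀Lx/20 - w₀L²/30 - w₀x³/(6L) = 3·6·16·(48/5)/20 - 6·16²/30 - 6·(48/5)³/(6·16) = 3968/125 kN·m
Superposition: M = Σ M_i = 37408/375 kN·m ≈ 99.754667 kN·m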